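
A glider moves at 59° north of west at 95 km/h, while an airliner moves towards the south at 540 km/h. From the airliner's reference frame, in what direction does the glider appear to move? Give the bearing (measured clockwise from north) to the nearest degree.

Taking east as x and north as y: glider velocity = (-48.929, 81.431) km/h; airliner velocity = (0.000, -540.000) km/h.
Velocity of glider relative to airliner = (-48.929, 81.431) − (0.000, -540.000) = (-48.929, 621.431) km/h.
Bearing = atan2(-48.93, 621.43) = 355.50° clockwise from north.

355°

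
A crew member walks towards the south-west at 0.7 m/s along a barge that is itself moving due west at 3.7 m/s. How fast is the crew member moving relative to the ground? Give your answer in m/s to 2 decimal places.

4.22 m/s

Taking east as x and north as y: barge velocity = (-3.700, 0.000) m/s; crew member velocity relative to barge = (-0.495, -0.495) m/s.
Velocity relative to ground = (-3.700, 0.000) + (-0.495, -0.495) = (-4.195, -0.495) m/s.
Speed = |(-4.195, -0.495)| = 4.224 m/s.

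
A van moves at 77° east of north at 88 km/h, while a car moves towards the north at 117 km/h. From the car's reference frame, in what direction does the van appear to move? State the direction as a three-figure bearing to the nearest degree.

Taking east as x and north as y: van velocity = (85.745, 19.796) km/h; car velocity = (0.000, 117.000) km/h.
Velocity of van relative to car = (85.745, 19.796) − (0.000, 117.000) = (85.745, -97.204) km/h.
Bearing = atan2(85.74, -97.20) = 138.58° clockwise from north.

139°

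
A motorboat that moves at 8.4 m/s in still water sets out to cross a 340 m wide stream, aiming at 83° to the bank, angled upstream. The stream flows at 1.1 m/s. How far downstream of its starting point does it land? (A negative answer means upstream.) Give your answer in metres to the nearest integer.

Perpendicular speed = 8.337 m/s; crossing time = 340 / 8.337 = 40.780 s.
Net downstream speed = 0.076 m/s.
Drift = 0.076 × 40.780 = 3.111 m (downstream).

3 m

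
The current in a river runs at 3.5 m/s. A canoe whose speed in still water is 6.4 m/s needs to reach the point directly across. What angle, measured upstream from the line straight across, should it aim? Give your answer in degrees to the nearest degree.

33°

To cancel the current, the upstream component of the canoe's velocity must equal the flow: 6.4 sin θ = 3.5.
sin θ = 3.5 / 6.4 = 0.5469.
θ = arcsin(0.5469) = 33.153°.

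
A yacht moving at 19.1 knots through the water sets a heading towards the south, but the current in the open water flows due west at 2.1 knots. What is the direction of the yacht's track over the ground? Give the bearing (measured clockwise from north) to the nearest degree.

Taking east as x and north as y: velocity relative to the water = (0.000, -19.100) knots; the water relative to ground = (-2.100, 0.000) knots.
Velocity relative to ground = (0.000, -19.100) + (-2.100, 0.000) = (-2.100, -19.100) knots.
Bearing = atan2(-2.10, -19.10) = 186.27° clockwise from north.

186°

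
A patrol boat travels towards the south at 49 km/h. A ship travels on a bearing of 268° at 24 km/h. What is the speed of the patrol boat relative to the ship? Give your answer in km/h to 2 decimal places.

Taking east as x and north as y: patrol boat velocity = (0.000, -49.000) km/h; ship velocity = (-23.985, -0.838) km/h.
Velocity of patrol boat relative to ship = (0.000, -49.000) − (-23.985, -0.838) = (23.985, -48.162) km/h.
Magnitude = |(23.985, -48.162)| = 53.804 km/h.

53.80 km/h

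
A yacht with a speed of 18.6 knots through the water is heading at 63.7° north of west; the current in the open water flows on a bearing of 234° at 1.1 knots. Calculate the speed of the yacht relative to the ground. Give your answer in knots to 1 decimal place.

18.4 knots

Taking east as x and north as y: velocity relative to the water = (-8.241, 16.675) knots; the water relative to ground = (-0.890, -0.647) knots.
Velocity relative to ground = (-8.241, 16.675) + (-0.890, -0.647) = (-9.131, 16.028) knots.
Speed = |(-9.131, 16.028)| = 18.447 knots.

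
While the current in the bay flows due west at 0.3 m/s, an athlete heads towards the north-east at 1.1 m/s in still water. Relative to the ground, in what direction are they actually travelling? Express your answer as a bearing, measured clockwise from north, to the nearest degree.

Taking east as x and north as y: velocity relative to the water = (0.778, 0.778) m/s; the water relative to ground = (-0.300, 0.000) m/s.
Velocity relative to ground = (0.778, 0.778) + (-0.300, 0.000) = (0.478, 0.778) m/s.
Bearing = atan2(0.48, 0.78) = 31.56° clockwise from north.

032°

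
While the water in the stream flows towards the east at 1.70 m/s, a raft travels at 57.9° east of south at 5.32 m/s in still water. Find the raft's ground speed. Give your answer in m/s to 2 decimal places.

6.82 m/s

Taking east as x and north as y: velocity relative to the water = (4.507, -2.827) m/s; the water relative to ground = (1.700, 0.000) m/s.
Velocity relative to ground = (4.507, -2.827) + (1.700, 0.000) = (6.207, -2.827) m/s.
Speed = |(6.207, -2.827)| = 6.820 m/s.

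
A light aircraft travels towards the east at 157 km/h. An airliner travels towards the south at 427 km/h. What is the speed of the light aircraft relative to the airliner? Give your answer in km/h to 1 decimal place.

Taking east as x and north as y: light aircraft velocity = (157.000, 0.000) km/h; airliner velocity = (0.000, -427.000) km/h.
Velocity of light aircraft relative to airliner = (157.000, 0.000) − (0.000, -427.000) = (157.000, 427.000) km/h.
Magnitude = |(157.000, 427.000)| = 454.948 km/h.

454.9 km/h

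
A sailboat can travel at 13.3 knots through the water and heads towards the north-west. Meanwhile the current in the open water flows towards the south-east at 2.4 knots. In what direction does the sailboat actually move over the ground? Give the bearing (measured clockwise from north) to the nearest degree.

315°

Taking east as x and north as y: velocity relative to the water = (-9.405, 9.405) knots; the water relative to ground = (1.697, -1.697) knots.
Velocity relative to ground = (-9.405, 9.405) + (1.697, -1.697) = (-7.707, 7.707) knots.
Bearing = atan2(-7.71, 7.71) = 315.00° clockwise from north.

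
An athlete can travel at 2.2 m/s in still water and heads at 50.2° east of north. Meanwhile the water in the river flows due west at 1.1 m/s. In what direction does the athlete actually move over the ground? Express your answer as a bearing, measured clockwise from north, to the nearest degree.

Taking east as x and north as y: velocity relative to the water = (1.690, 1.408) m/s; the water relative to ground = (-1.100, 0.000) m/s.
Velocity relative to ground = (1.690, 1.408) + (-1.100, 0.000) = (0.590, 1.408) m/s.
Bearing = atan2(0.59, 1.41) = 22.74° clockwise from north.

023°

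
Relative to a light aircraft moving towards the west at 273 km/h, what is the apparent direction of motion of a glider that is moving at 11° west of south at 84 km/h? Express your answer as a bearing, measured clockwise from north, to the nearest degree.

Taking east as x and north as y: glider velocity = (-16.028, -82.457) km/h; light aircraft velocity = (-273.000, 0.000) km/h.
Velocity of glider relative to light aircraft = (-16.028, -82.457) − (-273.000, 0.000) = (256.972, -82.457) km/h.
Bearing = atan2(256.97, -82.46) = 107.79° clockwise from north.

108°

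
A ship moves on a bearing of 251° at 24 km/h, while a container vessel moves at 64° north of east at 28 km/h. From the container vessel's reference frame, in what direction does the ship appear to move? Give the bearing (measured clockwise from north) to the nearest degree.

227°

Taking east as x and north as y: ship velocity = (-22.692, -7.814) km/h; container vessel velocity = (12.274, 25.166) km/h.
Velocity of ship relative to container vessel = (-22.692, -7.814) − (12.274, 25.166) = (-34.967, -32.980) km/h.
Bearing = atan2(-34.97, -32.98) = 226.68° clockwise from north.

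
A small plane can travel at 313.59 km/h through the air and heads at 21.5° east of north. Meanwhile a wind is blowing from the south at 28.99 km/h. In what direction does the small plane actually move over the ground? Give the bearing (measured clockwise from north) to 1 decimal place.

019.7°

Taking east as x and north as y: velocity relative to the air = (114.931, 291.770) km/h; the air relative to ground = (0.000, 28.990) km/h.
Velocity relative to ground = (114.931, 291.770) + (0.000, 28.990) = (114.931, 320.760) km/h.
Bearing = atan2(114.93, 320.76) = 19.71° clockwise from north.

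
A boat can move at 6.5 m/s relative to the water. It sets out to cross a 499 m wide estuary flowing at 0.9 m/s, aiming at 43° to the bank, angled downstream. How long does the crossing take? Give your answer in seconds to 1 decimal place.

112.6 s

The component of the boat's velocity perpendicular to the bank is 6.5 × sin 43° = 4.433 m/s.
Only the cross-stream component determines the crossing time; the current contributes nothing perpendicular to the bank.
Time = 499 / 4.433 = 112.565 s.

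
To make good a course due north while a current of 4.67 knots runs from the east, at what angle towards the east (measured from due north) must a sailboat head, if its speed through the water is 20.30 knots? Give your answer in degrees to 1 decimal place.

The current pushes perpendicular to the desired track; the heading must have a component into the current equal to 4.67 knots: 20.30 sin θ = 4.67.
sin θ = 0.2300, so θ = 13.300°.

13.3°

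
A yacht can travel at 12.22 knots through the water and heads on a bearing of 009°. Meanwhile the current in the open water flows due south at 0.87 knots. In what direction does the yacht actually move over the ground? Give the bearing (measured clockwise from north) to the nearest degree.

010°

Taking east as x and north as y: velocity relative to the water = (1.912, 12.070) knots; the water relative to ground = (0.000, -0.870) knots.
Velocity relative to ground = (1.912, 12.070) + (0.000, -0.870) = (1.912, 11.200) knots.
Bearing = atan2(1.91, 11.20) = 9.69° clockwise from north.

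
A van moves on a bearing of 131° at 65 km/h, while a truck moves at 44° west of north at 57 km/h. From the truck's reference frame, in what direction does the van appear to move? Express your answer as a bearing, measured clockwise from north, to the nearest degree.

133°

Taking east as x and north as y: van velocity = (49.056, -42.644) km/h; truck velocity = (-39.596, 41.002) km/h.
Velocity of van relative to truck = (49.056, -42.644) − (-39.596, 41.002) = (88.652, -83.646) km/h.
Bearing = atan2(88.65, -83.65) = 133.34° clockwise from north.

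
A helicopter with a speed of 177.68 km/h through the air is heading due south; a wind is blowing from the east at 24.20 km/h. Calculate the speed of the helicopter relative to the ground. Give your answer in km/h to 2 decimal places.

179.32 km/h

Taking east as x and north as y: velocity relative to the air = (0.000, -177.680) km/h; the air relative to ground = (-24.200, 0.000) km/h.
Velocity relative to ground = (0.000, -177.680) + (-24.200, 0.000) = (-24.200, -177.680) km/h.
Speed = |(-24.200, -177.680)| = 179.320 km/h.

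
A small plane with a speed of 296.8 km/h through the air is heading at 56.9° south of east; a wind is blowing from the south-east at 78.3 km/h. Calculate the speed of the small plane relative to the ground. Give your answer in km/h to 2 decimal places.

Taking east as x and north as y: velocity relative to the air = (162.083, -248.635) km/h; the air relative to ground = (-55.366, 55.366) km/h.
Velocity relative to ground = (162.083, -248.635) + (-55.366, 55.366) = (106.717, -193.268) km/h.
Speed = |(106.717, -193.268)| = 220.774 km/h.

220.77 km/h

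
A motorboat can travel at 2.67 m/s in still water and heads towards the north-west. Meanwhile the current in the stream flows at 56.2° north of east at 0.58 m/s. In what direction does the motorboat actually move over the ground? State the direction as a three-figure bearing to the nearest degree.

327°

Taking east as x and north as y: velocity relative to the water = (-1.888, 1.888) m/s; the water relative to ground = (0.323, 0.482) m/s.
Velocity relative to ground = (-1.888, 1.888) + (0.323, 0.482) = (-1.565, 2.370) m/s.
Bearing = atan2(-1.57, 2.37) = 326.56° clockwise from north.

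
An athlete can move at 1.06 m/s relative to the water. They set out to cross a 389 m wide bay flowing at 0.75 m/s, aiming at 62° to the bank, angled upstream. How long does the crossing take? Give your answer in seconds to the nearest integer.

The component of the athlete's velocity perpendicular to the bank is 1.06 × sin 62° = 0.936 m/s.
The current is parallel to the bank, so it does not affect the crossing time.
Time = 389 / 0.936 = 415.632 s.

416 s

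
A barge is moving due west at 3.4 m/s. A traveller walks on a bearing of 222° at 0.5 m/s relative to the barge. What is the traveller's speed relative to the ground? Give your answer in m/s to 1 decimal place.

Taking east as x and north as y: barge velocity = (-3.400, 0.000) m/s; traveller velocity relative to barge = (-0.335, -0.372) m/s.
Velocity relative to ground = (-3.400, 0.000) + (-0.335, -0.372) = (-3.735, -0.372) m/s.
Speed = |(-3.735, -0.372)| = 3.753 m/s.

3.8 m/s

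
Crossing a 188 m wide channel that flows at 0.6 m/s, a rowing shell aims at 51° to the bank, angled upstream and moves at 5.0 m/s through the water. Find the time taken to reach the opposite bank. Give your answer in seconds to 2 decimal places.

48.38 s

The component of the rowing shell's velocity perpendicular to the bank is 5.0 × sin 51° = 3.886 m/s.
The current is parallel to the bank, so it does not affect the crossing time.
Time = 188 / 3.886 = 48.382 s.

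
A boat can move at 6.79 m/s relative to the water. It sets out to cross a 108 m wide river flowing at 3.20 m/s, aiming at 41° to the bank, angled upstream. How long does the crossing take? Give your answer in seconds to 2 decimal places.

24.24 s

The component of the boat's velocity perpendicular to the bank is 6.79 × sin 41° = 4.455 m/s.
The flow acts along the bank and has no component across it.
Time = 108 / 4.455 = 24.244 s.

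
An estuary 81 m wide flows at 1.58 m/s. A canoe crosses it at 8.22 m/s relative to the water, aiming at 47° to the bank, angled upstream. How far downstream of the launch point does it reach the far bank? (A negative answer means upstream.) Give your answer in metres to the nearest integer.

Perpendicular speed = 6.012 m/s; crossing time = 81 / 6.012 = 13.474 s.
Net downstream speed = -4.026 m/s.
Drift = -4.026 × 13.474 = -54.245 m (upstream).

-54 m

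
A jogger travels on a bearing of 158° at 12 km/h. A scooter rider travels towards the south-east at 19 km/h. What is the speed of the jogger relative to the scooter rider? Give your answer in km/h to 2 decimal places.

Taking east as x and north as y: jogger velocity = (4.495, -11.126) km/h; scooter rider velocity = (13.435, -13.435) km/h.
Velocity of jogger relative to scooter rider = (4.495, -11.126) − (13.435, -13.435) = (-8.940, 2.309) km/h.
Magnitude = |(-8.940, 2.309)| = 9.233 km/h.

9.23 km/h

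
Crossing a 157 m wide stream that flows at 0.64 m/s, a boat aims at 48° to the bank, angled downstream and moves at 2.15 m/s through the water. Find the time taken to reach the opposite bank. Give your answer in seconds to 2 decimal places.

98.26 s

The component of the boat's velocity perpendicular to the bank is 2.15 × sin 48° = 1.598 m/s.
The flow acts along the bank and has no component across it.
Time = 157 / 1.598 = 98.262 s.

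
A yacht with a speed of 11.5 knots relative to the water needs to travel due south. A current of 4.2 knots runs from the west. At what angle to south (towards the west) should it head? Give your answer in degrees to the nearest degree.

21°

The current pushes perpendicular to the desired track; the heading must have a component into the current equal to 4.2 knots: 11.5 sin θ = 4.2.
sin θ = 0.3652, so θ = 21.421°.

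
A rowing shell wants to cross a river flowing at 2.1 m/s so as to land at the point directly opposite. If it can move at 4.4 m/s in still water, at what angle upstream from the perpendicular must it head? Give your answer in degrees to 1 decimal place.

To cancel the current, the upstream component of the rowing shell's velocity must equal the flow: 4.4 sin θ = 2.1.
sin θ = 2.1 / 4.4 = 0.4773.
θ = arcsin(0.4773) = 28.507°.

28.5°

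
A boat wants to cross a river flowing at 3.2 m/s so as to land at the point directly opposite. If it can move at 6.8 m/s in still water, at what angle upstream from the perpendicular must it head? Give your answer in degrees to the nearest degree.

28°

To cancel the current, the upstream component of the boat's velocity must equal the flow: 6.8 sin θ = 3.2.
sin θ = 3.2 / 6.8 = 0.4706.
θ = arcsin(0.4706) = 28.072°.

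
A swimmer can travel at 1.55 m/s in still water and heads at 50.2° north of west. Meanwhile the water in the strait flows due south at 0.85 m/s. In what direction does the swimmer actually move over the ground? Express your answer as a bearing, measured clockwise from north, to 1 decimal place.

Taking east as x and north as y: velocity relative to the water = (-0.992, 1.191) m/s; the water relative to ground = (0.000, -0.850) m/s.
Velocity relative to ground = (-0.992, 1.191) + (0.000, -0.850) = (-0.992, 0.341) m/s.
Bearing = atan2(-0.99, 0.34) = 288.96° clockwise from north.

289.0°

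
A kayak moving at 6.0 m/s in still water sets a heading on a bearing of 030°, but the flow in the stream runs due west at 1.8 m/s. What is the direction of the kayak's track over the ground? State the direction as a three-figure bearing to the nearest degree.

Taking east as x and north as y: velocity relative to the water = (3.000, 5.196) m/s; the water relative to ground = (-1.800, 0.000) m/s.
Velocity relative to ground = (3.000, 5.196) + (-1.800, 0.000) = (1.200, 5.196) m/s.
Bearing = atan2(1.20, 5.20) = 13.00° clockwise from north.

013°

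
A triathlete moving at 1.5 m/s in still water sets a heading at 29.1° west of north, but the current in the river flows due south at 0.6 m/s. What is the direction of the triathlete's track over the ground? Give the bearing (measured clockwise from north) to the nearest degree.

Taking east as x and north as y: velocity relative to the water = (-0.730, 1.311) m/s; the water relative to ground = (0.000, -0.600) m/s.
Velocity relative to ground = (-0.730, 1.311) + (0.000, -0.600) = (-0.730, 0.711) m/s.
Bearing = atan2(-0.73, 0.71) = 314.25° clockwise from north.

314°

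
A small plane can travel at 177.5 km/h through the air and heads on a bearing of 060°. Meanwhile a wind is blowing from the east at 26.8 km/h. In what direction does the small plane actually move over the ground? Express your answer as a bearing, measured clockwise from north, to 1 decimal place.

055.0°

Taking east as x and north as y: velocity relative to the air = (153.720, 88.750) km/h; the air relative to ground = (-26.800, 0.000) km/h.
Velocity relative to ground = (153.720, 88.750) + (-26.800, 0.000) = (126.920, 88.750) km/h.
Bearing = atan2(126.92, 88.75) = 55.04° clockwise from north.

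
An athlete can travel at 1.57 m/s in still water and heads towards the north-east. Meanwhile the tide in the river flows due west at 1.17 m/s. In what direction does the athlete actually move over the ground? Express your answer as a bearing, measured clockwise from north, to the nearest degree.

Taking east as x and north as y: velocity relative to the water = (1.110, 1.110) m/s; the water relative to ground = (-1.170, 0.000) m/s.
Velocity relative to ground = (1.110, 1.110) + (-1.170, 0.000) = (-0.060, 1.110) m/s.
Bearing = atan2(-0.06, 1.11) = 356.91° clockwise from north.

357°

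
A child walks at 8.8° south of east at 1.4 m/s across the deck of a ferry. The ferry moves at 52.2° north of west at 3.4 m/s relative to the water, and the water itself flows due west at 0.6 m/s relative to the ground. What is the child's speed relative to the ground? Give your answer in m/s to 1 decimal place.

2.8 m/s

In east/north components (m/s): child relative to ferry = (1.384, -0.214); ferry relative to water = (-2.084, 2.687); water relative to ground = (-0.600, 0.000).
Sum = (-1.300, 2.472) m/s.
Speed = |(-1.300, 2.472)| = 2.793 m/s.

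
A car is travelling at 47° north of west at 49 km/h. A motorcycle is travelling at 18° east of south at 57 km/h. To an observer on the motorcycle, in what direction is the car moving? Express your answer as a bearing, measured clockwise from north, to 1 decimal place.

Taking east as x and north as y: car velocity = (-33.418, 35.836) km/h; motorcycle velocity = (17.614, -54.210) km/h.
Velocity of car relative to motorcycle = (-33.418, 35.836) − (17.614, -54.210) = (-51.032, 90.047) km/h.
Bearing = atan2(-51.03, 90.05) = 330.46° clockwise from north.

330.5°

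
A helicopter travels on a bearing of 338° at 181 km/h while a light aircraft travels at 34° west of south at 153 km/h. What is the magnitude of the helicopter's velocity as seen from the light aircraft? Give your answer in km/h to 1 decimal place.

Taking east as x and north as y: helicopter velocity = (-67.804, 167.820) km/h; light aircraft velocity = (-85.557, -126.843) km/h.
Velocity of helicopter relative to light aircraft = (-67.804, 167.820) − (-85.557, -126.843) = (17.753, 294.663) km/h.
Magnitude = |(17.753, 294.663)| = 295.197 km/h.

295.2 km/h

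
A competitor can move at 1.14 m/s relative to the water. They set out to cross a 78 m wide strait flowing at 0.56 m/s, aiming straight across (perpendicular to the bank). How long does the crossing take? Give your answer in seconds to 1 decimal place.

The component of the competitor's velocity perpendicular to the bank is 1.14 m/s.
The current is parallel to the bank, so it does not affect the crossing time.
Time = 78 / 1.140 = 68.421 s.

68.4 s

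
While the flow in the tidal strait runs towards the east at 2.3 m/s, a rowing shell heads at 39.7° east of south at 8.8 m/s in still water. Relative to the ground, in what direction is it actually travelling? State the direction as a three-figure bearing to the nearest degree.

Taking east as x and north as y: velocity relative to the water = (5.621, -6.771) m/s; the water relative to ground = (2.300, 0.000) m/s.
Velocity relative to ground = (5.621, -6.771) + (2.300, 0.000) = (7.921, -6.771) m/s.
Bearing = atan2(7.92, -6.77) = 130.52° clockwise from north.

131°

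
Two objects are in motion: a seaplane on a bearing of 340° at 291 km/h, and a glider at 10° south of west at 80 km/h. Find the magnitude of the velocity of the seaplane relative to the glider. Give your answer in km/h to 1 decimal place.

288.1 km/h

Taking east as x and north as y: seaplane velocity = (-99.528, 273.451) km/h; glider velocity = (-78.785, -13.892) km/h.
Velocity of seaplane relative to glider = (-99.528, 273.451) − (-78.785, -13.892) = (-20.743, 287.342) km/h.
Magnitude = |(-20.743, 287.342)| = 288.090 km/h.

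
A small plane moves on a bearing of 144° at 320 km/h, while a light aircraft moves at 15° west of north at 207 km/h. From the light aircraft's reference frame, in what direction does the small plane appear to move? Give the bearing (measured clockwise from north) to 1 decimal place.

Taking east as x and north as y: small plane velocity = (188.091, -258.885) km/h; light aircraft velocity = (-53.576, 199.947) km/h.
Velocity of small plane relative to light aircraft = (188.091, -258.885) − (-53.576, 199.947) = (241.667, -458.832) km/h.
Bearing = atan2(241.67, -458.83) = 152.22° clockwise from north.

152.2°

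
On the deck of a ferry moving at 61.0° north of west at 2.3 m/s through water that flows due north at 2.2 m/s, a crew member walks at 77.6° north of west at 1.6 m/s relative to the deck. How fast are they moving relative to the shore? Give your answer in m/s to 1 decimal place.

6.0 m/s

In east/north components (m/s): crew member relative to ferry = (-0.344, 1.563); ferry relative to water = (-1.115, 2.012); water relative to ground = (0.000, 2.200).
Sum = (-1.459, 5.774) m/s.
Speed = |(-1.459, 5.774)| = 5.956 m/s.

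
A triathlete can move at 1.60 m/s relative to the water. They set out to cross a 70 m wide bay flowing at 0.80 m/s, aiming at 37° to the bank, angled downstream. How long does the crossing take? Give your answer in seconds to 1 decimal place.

The component of the triathlete's velocity perpendicular to the bank is 1.60 × sin 37° = 0.963 m/s.
Only the cross-stream component determines the crossing time; the current contributes nothing perpendicular to the bank.
Time = 70 / 0.963 = 72.697 s.

72.7 s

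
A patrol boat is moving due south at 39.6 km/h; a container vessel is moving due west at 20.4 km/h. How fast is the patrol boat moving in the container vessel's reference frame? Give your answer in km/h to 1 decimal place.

44.5 km/h

Taking east as x and north as y: patrol boat velocity = (0.000, -39.600) km/h; container vessel velocity = (-20.400, 0.000) km/h.
Velocity of patrol boat relative to container vessel = (0.000, -39.600) − (-20.400, 0.000) = (20.400, -39.600) km/h.
Magnitude = |(20.400, -39.600)| = 44.546 km/h.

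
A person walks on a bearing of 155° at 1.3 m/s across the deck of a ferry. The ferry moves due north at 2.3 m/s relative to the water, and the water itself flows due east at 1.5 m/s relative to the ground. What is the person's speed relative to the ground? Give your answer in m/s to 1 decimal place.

In east/north components (m/s): person relative to ferry = (0.549, -1.178); ferry relative to water = (0.000, 2.300); water relative to ground = (1.500, 0.000).
Sum = (2.049, 1.122) m/s.
Speed = |(2.049, 1.122)| = 2.336 m/s.

2.3 m/s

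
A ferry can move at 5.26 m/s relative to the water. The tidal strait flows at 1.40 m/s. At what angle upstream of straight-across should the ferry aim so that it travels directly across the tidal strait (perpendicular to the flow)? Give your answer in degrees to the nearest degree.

To cancel the current, the upstream component of the ferry's velocity must equal the flow: 5.26 sin θ = 1.40.
sin θ = 1.40 / 5.26 = 0.2662.
θ = arcsin(0.2662) = 15.436°.

15°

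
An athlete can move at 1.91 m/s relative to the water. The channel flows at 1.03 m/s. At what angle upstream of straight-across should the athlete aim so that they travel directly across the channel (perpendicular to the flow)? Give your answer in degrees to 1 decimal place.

To cancel the current, the upstream component of the athlete's velocity must equal the flow: 1.91 sin θ = 1.03.
sin θ = 1.03 / 1.91 = 0.5393.
θ = arcsin(0.5393) = 32.634°.

32.6°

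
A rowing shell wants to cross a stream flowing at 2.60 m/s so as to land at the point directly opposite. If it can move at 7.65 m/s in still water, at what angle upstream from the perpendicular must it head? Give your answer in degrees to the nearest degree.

20°

To cancel the current, the upstream component of the rowing shell's velocity must equal the flow: 7.65 sin θ = 2.60.
sin θ = 2.60 / 7.65 = 0.3399.
θ = arcsin(0.3399) = 19.869°.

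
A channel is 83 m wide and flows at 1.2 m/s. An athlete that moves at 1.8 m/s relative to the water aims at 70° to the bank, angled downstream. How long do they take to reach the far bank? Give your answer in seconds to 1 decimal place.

The component of the athlete's velocity perpendicular to the bank is 1.8 × sin 70° = 1.691 m/s.
Only the cross-stream component determines the crossing time; the current contributes nothing perpendicular to the bank.
Time = 83 / 1.691 = 49.070 s.

49.1 s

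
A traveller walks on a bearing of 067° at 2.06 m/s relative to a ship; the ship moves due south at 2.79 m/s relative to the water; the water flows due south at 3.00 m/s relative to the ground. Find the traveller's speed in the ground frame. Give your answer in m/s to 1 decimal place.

5.3 m/s

In east/north components (m/s): traveller relative to ship = (1.896, 0.805); ship relative to water = (0.000, -2.790); water relative to ground = (0.000, -3.000).
Sum = (1.896, -4.985) m/s.
Speed = |(1.896, -4.985)| = 5.334 m/s.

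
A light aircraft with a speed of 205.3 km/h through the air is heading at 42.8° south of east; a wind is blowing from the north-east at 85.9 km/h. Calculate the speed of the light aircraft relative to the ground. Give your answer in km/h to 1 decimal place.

219.5 km/h

Taking east as x and north as y: velocity relative to the air = (150.635, -139.489) km/h; the air relative to ground = (-60.740, -60.740) km/h.
Velocity relative to ground = (150.635, -139.489) + (-60.740, -60.740) = (89.894, -200.230) km/h.
Speed = |(89.894, -200.230)| = 219.483 km/h.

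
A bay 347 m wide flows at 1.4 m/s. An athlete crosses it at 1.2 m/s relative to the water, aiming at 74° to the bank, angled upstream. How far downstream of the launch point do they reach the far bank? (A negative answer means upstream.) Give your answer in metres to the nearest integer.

Perpendicular speed = 1.154 m/s; crossing time = 347 / 1.154 = 300.820 s.
Net downstream speed = 1.069 m/s.
Drift = 1.069 × 300.820 = 321.647 m (downstream).

322 m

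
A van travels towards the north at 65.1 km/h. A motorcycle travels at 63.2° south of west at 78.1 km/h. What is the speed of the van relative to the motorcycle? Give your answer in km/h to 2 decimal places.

139.33 km/h

Taking east as x and north as y: van velocity = (0.000, 65.100) km/h; motorcycle velocity = (-35.214, -69.711) km/h.
Velocity of van relative to motorcycle = (0.000, 65.100) − (-35.214, -69.711) = (35.214, 134.811) km/h.
Magnitude = |(35.214, 134.811)| = 139.334 km/h.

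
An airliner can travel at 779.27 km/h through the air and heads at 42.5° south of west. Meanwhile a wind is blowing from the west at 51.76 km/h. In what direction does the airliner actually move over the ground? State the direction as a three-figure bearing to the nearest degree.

225°

Taking east as x and north as y: velocity relative to the air = (-574.538, -526.467) km/h; the air relative to ground = (51.760, 0.000) km/h.
Velocity relative to ground = (-574.538, -526.467) + (51.760, 0.000) = (-522.778, -526.467) km/h.
Bearing = atan2(-522.78, -526.47) = 224.80° clockwise from north.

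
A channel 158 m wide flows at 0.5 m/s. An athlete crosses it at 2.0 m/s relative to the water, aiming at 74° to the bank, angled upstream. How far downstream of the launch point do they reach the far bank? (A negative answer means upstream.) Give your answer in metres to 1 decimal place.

Perpendicular speed = 1.923 m/s; crossing time = 158 / 1.923 = 82.184 s.
Net downstream speed = -0.051 m/s.
Drift = -0.051 × 82.184 = -4.214 m (upstream).

-4.2 m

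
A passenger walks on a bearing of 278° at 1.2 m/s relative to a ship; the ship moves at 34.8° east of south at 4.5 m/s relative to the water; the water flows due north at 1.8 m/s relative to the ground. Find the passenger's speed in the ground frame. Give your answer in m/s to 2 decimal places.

2.21 m/s

In east/north components (m/s): passenger relative to ship = (-1.188, 0.167); ship relative to water = (2.568, -3.695); water relative to ground = (0.000, 1.800).
Sum = (1.380, -1.728) m/s.
Speed = |(1.380, -1.728)| = 2.211 m/s.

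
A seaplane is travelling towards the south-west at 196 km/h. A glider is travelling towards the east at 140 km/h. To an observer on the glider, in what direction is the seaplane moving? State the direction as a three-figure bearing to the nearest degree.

Taking east as x and north as y: seaplane velocity = (-138.593, -138.593) km/h; glider velocity = (140.000, 0.000) km/h.
Velocity of seaplane relative to glider = (-138.593, -138.593) − (140.000, 0.000) = (-278.593, -138.593) km/h.
Bearing = atan2(-278.59, -138.59) = 243.55° clockwise from north.

244°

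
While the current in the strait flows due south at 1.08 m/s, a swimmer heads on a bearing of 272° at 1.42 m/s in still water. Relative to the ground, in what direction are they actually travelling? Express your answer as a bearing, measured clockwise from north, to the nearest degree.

234°

Taking east as x and north as y: velocity relative to the water = (-1.419, 0.050) m/s; the water relative to ground = (0.000, -1.080) m/s.
Velocity relative to ground = (-1.419, 0.050) + (0.000, -1.080) = (-1.419, -1.030) m/s.
Bearing = atan2(-1.42, -1.03) = 234.02° clockwise from north.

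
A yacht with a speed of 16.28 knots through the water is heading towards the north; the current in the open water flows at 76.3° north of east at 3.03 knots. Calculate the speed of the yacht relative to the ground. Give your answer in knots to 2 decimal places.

Taking east as x and north as y: velocity relative to the water = (0.000, 16.280) knots; the water relative to ground = (0.718, 2.944) knots.
Velocity relative to ground = (0.000, 16.280) + (0.718, 2.944) = (0.718, 19.224) knots.
Speed = |(0.718, 19.224)| = 19.237 knots.

19.24 knots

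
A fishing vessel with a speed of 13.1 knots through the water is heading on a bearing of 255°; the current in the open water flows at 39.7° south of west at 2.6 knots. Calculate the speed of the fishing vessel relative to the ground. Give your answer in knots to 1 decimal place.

Taking east as x and north as y: velocity relative to the water = (-12.654, -3.391) knots; the water relative to ground = (-2.000, -1.661) knots.
Velocity relative to ground = (-12.654, -3.391) + (-2.000, -1.661) = (-14.654, -5.051) knots.
Speed = |(-14.654, -5.051)| = 15.500 knots.

15.5 knots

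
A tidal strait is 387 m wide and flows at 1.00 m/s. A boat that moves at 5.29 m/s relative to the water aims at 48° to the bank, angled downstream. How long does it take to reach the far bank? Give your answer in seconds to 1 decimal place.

98.4 s

The component of the boat's velocity perpendicular to the bank is 5.29 × sin 48° = 3.931 m/s.
The flow acts along the bank and has no component across it.
Time = 387 / 3.931 = 98.442 s.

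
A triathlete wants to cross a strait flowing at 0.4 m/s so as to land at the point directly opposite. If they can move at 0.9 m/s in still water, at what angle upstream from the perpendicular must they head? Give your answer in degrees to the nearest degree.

26°

To cancel the current, the upstream component of the triathlete's velocity must equal the flow: 0.9 sin θ = 0.4.
sin θ = 0.4 / 0.9 = 0.4444.
θ = arcsin(0.4444) = 26.388°.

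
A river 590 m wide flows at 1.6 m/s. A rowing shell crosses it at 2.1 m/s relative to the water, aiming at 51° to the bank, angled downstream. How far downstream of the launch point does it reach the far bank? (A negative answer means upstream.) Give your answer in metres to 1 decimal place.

1056.2 m

Perpendicular speed = 1.632 m/s; crossing time = 590 / 1.632 = 361.518 s.
Net downstream speed = 2.922 m/s.
Drift = 2.922 × 361.518 = 1056.202 m (downstream).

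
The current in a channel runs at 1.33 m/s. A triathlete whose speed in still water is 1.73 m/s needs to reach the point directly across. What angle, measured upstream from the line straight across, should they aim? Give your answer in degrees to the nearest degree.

50°

To cancel the current, the upstream component of the triathlete's velocity must equal the flow: 1.73 sin θ = 1.33.
sin θ = 1.33 / 1.73 = 0.7688.
θ = arcsin(0.7688) = 50.245°.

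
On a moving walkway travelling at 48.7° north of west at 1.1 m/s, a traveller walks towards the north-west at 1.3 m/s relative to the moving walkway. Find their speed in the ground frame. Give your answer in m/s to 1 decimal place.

2.4 m/s

Taking east as x and north as y: moving walkway velocity = (-0.726, 0.826) m/s; traveller velocity relative to moving walkway = (-0.919, 0.919) m/s.
Velocity relative to ground = (-0.726, 0.826) + (-0.919, 0.919) = (-1.645, 1.746) m/s.
Speed = |(-1.645, 1.746)| = 2.399 m/s.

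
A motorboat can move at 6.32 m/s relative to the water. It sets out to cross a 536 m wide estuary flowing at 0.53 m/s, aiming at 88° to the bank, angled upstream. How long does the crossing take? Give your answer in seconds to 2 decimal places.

The component of the motorboat's velocity perpendicular to the bank is 6.32 × sin 88° = 6.316 m/s.
Only the cross-stream component determines the crossing time; the current contributes nothing perpendicular to the bank.
Time = 536 / 6.316 = 84.862 s.

84.86 s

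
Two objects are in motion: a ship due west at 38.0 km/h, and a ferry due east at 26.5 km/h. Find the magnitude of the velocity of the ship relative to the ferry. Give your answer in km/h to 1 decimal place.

Taking east as x and north as y: ship velocity = (-38.000, 0.000) km/h; ferry velocity = (26.500, 0.000) km/h.
Velocity of ship relative to ferry = (-38.000, 0.000) − (26.500, 0.000) = (-64.500, 0.000) km/h.
Magnitude = |(-64.500, 0.000)| = 64.500 km/h.

64.5 km/h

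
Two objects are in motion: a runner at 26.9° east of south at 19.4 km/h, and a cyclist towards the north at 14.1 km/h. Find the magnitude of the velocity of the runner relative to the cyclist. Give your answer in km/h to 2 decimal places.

32.60 km/h

Taking east as x and north as y: runner velocity = (8.777, -17.301) km/h; cyclist velocity = (0.000, 14.100) km/h.
Velocity of runner relative to cyclist = (8.777, -17.301) − (0.000, 14.100) = (8.777, -31.401) km/h.
Magnitude = |(8.777, -31.401)| = 32.605 km/h.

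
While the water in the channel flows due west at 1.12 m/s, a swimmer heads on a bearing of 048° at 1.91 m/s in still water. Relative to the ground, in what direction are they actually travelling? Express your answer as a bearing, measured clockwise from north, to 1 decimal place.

013.2°

Taking east as x and north as y: velocity relative to the water = (1.419, 1.278) m/s; the water relative to ground = (-1.120, 0.000) m/s.
Velocity relative to ground = (1.419, 1.278) + (-1.120, 0.000) = (0.299, 1.278) m/s.
Bearing = atan2(0.30, 1.28) = 13.18° clockwise from north.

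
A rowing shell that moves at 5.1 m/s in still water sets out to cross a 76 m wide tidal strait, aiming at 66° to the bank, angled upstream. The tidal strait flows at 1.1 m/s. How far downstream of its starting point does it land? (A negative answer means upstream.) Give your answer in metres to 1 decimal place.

-15.9 m

Perpendicular speed = 4.659 m/s; crossing time = 76 / 4.659 = 16.312 s.
Net downstream speed = -0.974 m/s.
Drift = -0.974 × 16.312 = -15.894 m (upstream).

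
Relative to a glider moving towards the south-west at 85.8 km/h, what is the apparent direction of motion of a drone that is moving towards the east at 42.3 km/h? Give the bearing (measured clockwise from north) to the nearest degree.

Taking east as x and north as y: drone velocity = (42.300, 0.000) km/h; glider velocity = (-60.670, -60.670) km/h.
Velocity of drone relative to glider = (42.300, 0.000) − (-60.670, -60.670) = (102.970, 60.670) km/h.
Bearing = atan2(102.97, 60.67) = 59.49° clockwise from north.

059°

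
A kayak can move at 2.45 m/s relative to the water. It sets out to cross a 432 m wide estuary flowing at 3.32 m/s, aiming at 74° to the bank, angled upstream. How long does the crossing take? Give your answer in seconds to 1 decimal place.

183.4 s

The component of the kayak's velocity perpendicular to the bank is 2.45 × sin 74° = 2.355 m/s.
Only the cross-stream component determines the crossing time; the current contributes nothing perpendicular to the bank.
Time = 432 / 2.355 = 183.432 s.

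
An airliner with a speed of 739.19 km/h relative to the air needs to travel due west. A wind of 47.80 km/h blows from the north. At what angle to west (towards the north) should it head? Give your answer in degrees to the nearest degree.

4°

The wind pushes perpendicular to the desired track; the heading must have a component into the wind equal to 47.80 km/h: 739.19 sin θ = 47.80.
sin θ = 0.0647, so θ = 3.708°.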